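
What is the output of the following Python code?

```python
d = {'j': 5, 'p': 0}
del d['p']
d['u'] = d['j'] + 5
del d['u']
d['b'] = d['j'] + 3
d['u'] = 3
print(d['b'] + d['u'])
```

del 'p' → {'j': 5}
d['u'] = d['j']+5 = 10 → {'j': 5, 'u': 10}
del 'u' → {'j': 5}
d['b'] = d['j']+3 = 8 → {'j': 5, 'b': 8}
d['u'] = 3 → {'j': 5, 'b': 8, 'u': 3}
d['b']+d['u'] = 8+3 = 11

11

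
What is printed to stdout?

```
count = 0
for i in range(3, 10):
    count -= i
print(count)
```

-42

i=3: count = 0-3 = -3
i=4: count = (-3)-4 = -7
i=5: count = (-7)-5 = -12
i=6: count = (-12)-6 = -18
i=7: count = (-18)-7 = -25
i=8: count = (-25)-8 = -33
i=9: count = (-33)-9 = -42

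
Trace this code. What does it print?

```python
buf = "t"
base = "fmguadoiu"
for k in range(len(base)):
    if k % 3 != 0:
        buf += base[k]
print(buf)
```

tmgadiu

k=0: skip
k=1: add 'm' → 'tm'
k=2: add 'g' → 'tmg'
k=3: skip
k=4: add 'a' → 'tmga'
k=5: add 'd' → 'tmgad'
k=6: skip
k=7: add 'i' → 'tmgadi'
k=8: add 'u' → 'tmgadiu'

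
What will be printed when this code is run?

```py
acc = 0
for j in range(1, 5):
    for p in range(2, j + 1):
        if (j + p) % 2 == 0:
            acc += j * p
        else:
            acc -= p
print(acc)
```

32

j=2,p=2: even sum, acc = 0+4 = 4
j=3,p=2: odd sum, acc = 4-2 = 2
j=3,p=3: even sum, acc = 2+9 = 11
j=4,p=2: even sum, acc = 11+8 = 19
j=4,p=3: odd sum, acc = 19-3 = 16
j=4,p=4: even sum, acc = 16+16 = 32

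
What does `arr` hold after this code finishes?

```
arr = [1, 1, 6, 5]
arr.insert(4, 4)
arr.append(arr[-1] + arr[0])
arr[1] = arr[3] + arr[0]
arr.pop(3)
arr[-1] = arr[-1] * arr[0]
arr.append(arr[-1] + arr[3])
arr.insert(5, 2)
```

[1, 6, 6, 4, 5, 2, 9]

insert 4 at 4 → [1, 1, 6, 5, 4]
append arr[-1]+arr[0] = 4+1 = 5 → [1, 1, 6, 5, 4, 5]
arr[1] = arr[3]+arr[0] = 5+1 = 6 → [1, 6, 6, 5, 4, 5]
pop(3) removes 5 → [1, 6, 6, 4, 5]
arr[-1] = arr[-1]*arr[0] = 5*1 = 5 → [1, 6, 6, 4, 5]
append arr[-1]+arr[3] = 5+4 = 9 → [1, 6, 6, 4, 5, 9]
insert 2 at 5 → [1, 6, 6, 4, 5, 2, 9]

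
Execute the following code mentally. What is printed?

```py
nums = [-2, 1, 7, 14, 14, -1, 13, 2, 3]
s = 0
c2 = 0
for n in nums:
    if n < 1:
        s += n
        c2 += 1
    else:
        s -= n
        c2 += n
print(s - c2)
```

-113

n=-2: <1, s = 0+(-2) = -2; c2=1
n=1: not <1, s = (-2)-1 = -3; c2=2
n=7: not <1, s = (-3)-7 = -10; c2=9
n=14: not <1, s = (-10)-14 = -24; c2=23
n=14: not <1, s = (-24)-14 = -38; c2=37
n=-1: <1, s = (-38)+(-1) = -39; c2=38
n=13: not <1, s = (-39)-13 = -52; c2=51
n=2: not <1, s = (-52)-2 = -54; c2=53
n=3: not <1, s = (-54)-3 = -57; c2=56
s-c2 = (-57)-56 = -113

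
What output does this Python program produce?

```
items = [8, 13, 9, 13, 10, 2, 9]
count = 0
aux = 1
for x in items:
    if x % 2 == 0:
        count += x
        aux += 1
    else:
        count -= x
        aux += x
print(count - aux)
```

-72

x=8: even, count = 0+8 = 8; aux=2
x=13: not even, count = 8-13 = -5; aux=15
x=9: not even, count = (-5)-9 = -14; aux=24
x=13: not even, count = (-14)-13 = -27; aux=37
x=10: even, count = (-27)+10 = -17; aux=38
x=2: even, count = (-17)+2 = -15; aux=39
x=9: not even, count = (-15)-9 = -24; aux=48
count-aux = (-24)-48 = -72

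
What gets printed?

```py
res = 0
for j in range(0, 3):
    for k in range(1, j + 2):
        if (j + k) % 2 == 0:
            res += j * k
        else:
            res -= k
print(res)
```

-2

j=0,k=1: odd sum, res = 0-1 = -1
j=1,k=1: even sum, res = (-1)+1 = 0
j=1,k=2: odd sum, res = 0-2 = -2
j=2,k=1: odd sum, res = (-2)-1 = -3
j=2,k=2: even sum, res = (-3)+4 = 1
j=2,k=3: odd sum, res = 1-3 = -2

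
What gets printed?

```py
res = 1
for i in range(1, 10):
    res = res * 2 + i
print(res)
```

1525

i=1: res = 1*2+1 = 3
i=2: res = 3*2+2 = 8
i=3: res = 8*2+3 = 19
i=4: res = 19*2+4 = 42
i=5: res = 42*2+5 = 89
i=6: res = 89*2+6 = 184
i=7: res = 184*2+7 = 375
i=8: res = 375*2+8 = 758
i=9: res = 758*2+9 = 1525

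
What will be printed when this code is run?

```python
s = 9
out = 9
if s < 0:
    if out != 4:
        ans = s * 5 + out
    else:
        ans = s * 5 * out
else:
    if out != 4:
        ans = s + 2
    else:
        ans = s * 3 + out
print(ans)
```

s=9, out=9
s < 0 is False; out != 4 is True
→ ans = s + 2 = 11

11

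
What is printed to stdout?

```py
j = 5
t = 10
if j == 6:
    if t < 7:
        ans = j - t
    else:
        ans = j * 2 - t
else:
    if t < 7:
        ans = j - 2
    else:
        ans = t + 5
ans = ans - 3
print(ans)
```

j=5, t=10
j == 6 is False; t < 7 is False
→ ans = t + 5 = 15
ans = 15-3 = 12

12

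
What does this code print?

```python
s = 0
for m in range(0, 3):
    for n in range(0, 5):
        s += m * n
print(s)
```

m=0,n=0: s = 0+0 = 0
m=0,n=1: s = 0+0 = 0
m=0,n=2: s = 0+0 = 0
m=0,n=3: s = 0+0 = 0
m=0,n=4: s = 0+0 = 0
m=1,n=0: s = 0+0 = 0
m=1,n=1: s = 0+1 = 1
m=1,n=2: s = 1+2 = 3
m=1,n=3: s = 3+3 = 6
m=1,n=4: s = 6+4 = 10
m=2,n=0: s = 10+0 = 10
m=2,n=1: s = 10+2 = 12
m=2,n=2: s = 12+4 = 16
m=2,n=3: s = 16+6 = 22
m=2,n=4: s = 22+8 = 30

30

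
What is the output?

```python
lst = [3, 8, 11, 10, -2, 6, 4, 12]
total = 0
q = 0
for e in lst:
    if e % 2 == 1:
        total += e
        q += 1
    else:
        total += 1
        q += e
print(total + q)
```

60

e=3: odd, total = 0+3 = 3; q=1
e=8: not odd, total = 3+1 = 4; q=9
e=11: odd, total = 4+11 = 15; q=10
e=10: not odd, total = 15+1 = 16; q=20
e=-2: not odd, total = 16+1 = 17; q=18
e=6: not odd, total = 17+1 = 18; q=24
e=4: not odd, total = 18+1 = 19; q=28
e=12: not odd, total = 19+1 = 20; q=40
total+q = 20+40 = 60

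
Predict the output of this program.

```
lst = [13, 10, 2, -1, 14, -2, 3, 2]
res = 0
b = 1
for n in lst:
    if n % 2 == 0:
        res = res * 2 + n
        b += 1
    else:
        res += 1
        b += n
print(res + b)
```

n=13: not even, res = 0+1 = 1; b=14
n=10: even, res = 1*2+10 = 12; b=15
n=2: even, res = 12*2+2 = 26; b=16
n=-1: not even, res = 26+1 = 27; b=15
n=14: even, res = 27*2+14 = 68; b=16
n=-2: even, res = 68*2+(-2) = 134; b=17
n=3: not even, res = 134+1 = 135; b=20
n=2: even, res = 135*2+2 = 272; b=21
res+b = 272+21 = 293

293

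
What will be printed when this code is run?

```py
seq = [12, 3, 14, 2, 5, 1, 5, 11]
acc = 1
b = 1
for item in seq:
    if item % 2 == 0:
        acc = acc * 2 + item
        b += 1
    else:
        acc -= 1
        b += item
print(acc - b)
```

49

item=12: even, acc = 1*2+12 = 14; b=2
item=3: not even, acc = 14-1 = 13; b=5
item=14: even, acc = 13*2+14 = 40; b=6
item=2: even, acc = 40*2+2 = 82; b=7
item=5: not even, acc = 82-1 = 81; b=12
item=1: not even, acc = 81-1 = 80; b=13
item=5: not even, acc = 80-1 = 79; b=18
item=11: not even, acc = 79-1 = 78; b=29
acc-b = 78-29 = 49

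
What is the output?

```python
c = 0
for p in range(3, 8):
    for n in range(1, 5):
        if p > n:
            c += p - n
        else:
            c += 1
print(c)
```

54

p=3,n=1: 3>1, c = 0+2 = 2
p=3,n=2: 3>2, c = 2+1 = 3
p=3,n=3: not 3>3, c = 3+1 = 4
p=3,n=4: not 3>4, c = 4+1 = 5
p=4,n=1: 4>1, c = 5+3 = 8
p=4,n=2: 4>2, c = 8+2 = 10
p=4,n=3: 4>3, c = 10+1 = 11
p=4,n=4: not 4>4, c = 11+1 = 12
p=5,n=1: 5>1, c = 12+4 = 16
p=5,n=2: 5>2, c = 16+3 = 19
p=5,n=3: 5>3, c = 19+2 = 21
p=5,n=4: 5>4, c = 21+1 = 22
p=6,n=1: 6>1, c = 22+5 = 27
p=6,n=2: 6>2, c = 27+4 = 31
p=6,n=3: 6>3, c = 31+3 = 34
p=6,n=4: 6>4, c = 34+2 = 36
p=7,n=1: 7>1, c = 36+6 = 42
p=7,n=2: 7>2, c = 42+5 = 47
p=7,n=3: 7>3, c = 47+4 = 51
p=7,n=4: 7>4, c = 51+3 = 54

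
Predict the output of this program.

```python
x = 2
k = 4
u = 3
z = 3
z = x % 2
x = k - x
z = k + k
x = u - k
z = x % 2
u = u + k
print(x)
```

z = 2%2 = 0
x = 4-2 = 2
z = 4+4 = 8
x = 3-4 = -1
z = (-1)%2 = 1
u = 3+4 = 7

-1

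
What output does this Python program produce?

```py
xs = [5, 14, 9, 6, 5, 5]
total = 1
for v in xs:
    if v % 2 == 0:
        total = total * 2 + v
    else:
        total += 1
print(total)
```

v=5: not even, total = 1+1 = 2
v=14: even, total = 2*2+14 = 18
v=9: not even, total = 18+1 = 19
v=6: even, total = 19*2+6 = 44
v=5: not even, total = 44+1 = 45
v=5: not even, total = 45+1 = 46

46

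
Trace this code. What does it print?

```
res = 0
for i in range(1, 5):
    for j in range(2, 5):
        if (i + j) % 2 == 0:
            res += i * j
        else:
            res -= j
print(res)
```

30

i=1,j=2: odd sum, res = 0-2 = -2
i=1,j=3: even sum, res = (-2)+3 = 1
i=1,j=4: odd sum, res = 1-4 = -3
i=2,j=2: even sum, res = (-3)+4 = 1
i=2,j=3: odd sum, res = 1-3 = -2
i=2,j=4: even sum, res = (-2)+8 = 6
i=3,j=2: odd sum, res = 6-2 = 4
i=3,j=3: even sum, res = 4+9 = 13
i=3,j=4: odd sum, res = 13-4 = 9
i=4,j=2: even sum, res = 9+8 = 17
i=4,j=3: odd sum, res = 17-3 = 14
i=4,j=4: even sum, res = 14+16 = 30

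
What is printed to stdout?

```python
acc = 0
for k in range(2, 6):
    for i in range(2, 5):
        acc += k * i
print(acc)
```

126

k=2,i=2: acc = 0+4 = 4
k=2,i=3: acc = 4+6 = 10
k=2,i=4: acc = 10+8 = 18
k=3,i=2: acc = 18+6 = 24
k=3,i=3: acc = 24+9 = 33
k=3,i=4: acc = 33+12 = 45
k=4,i=2: acc = 45+8 = 53
k=4,i=3: acc = 53+12 = 65
k=4,i=4: acc = 65+16 = 81
k=5,i=2: acc = 81+10 = 91
k=5,i=3: acc = 91+15 = 106
k=5,i=4: acc = 106+20 = 126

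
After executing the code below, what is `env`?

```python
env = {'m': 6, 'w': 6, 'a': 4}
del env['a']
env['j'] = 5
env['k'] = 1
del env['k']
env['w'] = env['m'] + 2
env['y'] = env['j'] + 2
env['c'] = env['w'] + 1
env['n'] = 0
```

del 'a' → {'m': 6, 'w': 6}
env['j'] = 5 → {'m': 6, 'w': 6, 'j': 5}
env['k'] = 1 → {'m': 6, 'w': 6, 'j': 5, 'k': 1}
del 'k' → {'m': 6, 'w': 6, 'j': 5}
env['w'] = env['m']+2 = 8 → {'m': 6, 'w': 8, 'j': 5}
env['y'] = env['j']+2 = 7 → {'m': 6, 'w': 8, 'j': 5, 'y': 7}
env['c'] = env['w']+1 = 9 → {'m': 6, 'w': 8, 'j': 5, 'y': 7, 'c': 9}
env['n'] = 0 → {'m': 6, 'w': 8, 'j': 5, 'y': 7, 'c': 9, 'n': 0}

{'m': 6, 'w': 8, 'j': 5, 'y': 7, 'c': 9, 'n': 0}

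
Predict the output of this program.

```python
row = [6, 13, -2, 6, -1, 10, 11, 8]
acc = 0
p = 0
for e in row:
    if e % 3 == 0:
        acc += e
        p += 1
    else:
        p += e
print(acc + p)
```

53

e=6: %3==0, acc = 0+6 = 6; p=1
e=13: not %3==0; p=14
e=-2: not %3==0; p=12
e=6: %3==0, acc = 6+6 = 12; p=13
e=-1: not %3==0; p=12
e=10: not %3==0; p=22
e=11: not %3==0; p=33
e=8: not %3==0; p=41
acc+p = 12+41 = 53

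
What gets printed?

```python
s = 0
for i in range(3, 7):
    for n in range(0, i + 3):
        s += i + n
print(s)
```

i=3,n=0: s = 0+3 = 3
i=3,n=1: s = 3+4 = 7
i=3,n=2: s = 7+5 = 12
i=3,n=3: s = 12+6 = 18
i=3,n=4: s = 18+7 = 25
i=3,n=5: s = 25+8 = 33
i=4,n=0: s = 33+4 = 37
i=4,n=1: s = 37+5 = 42
i=4,n=2: s = 42+6 = 48
i=4,n=3: s = 48+7 = 55
i=4,n=4: s = 55+8 = 63
i=4,n=5: s = 63+9 = 72
i=4,n=6: s = 72+10 = 82
i=5,n=0: s = 82+5 = 87
i=5,n=1: s = 87+6 = 93
i=5,n=2: s = 93+7 = 100
i=5,n=3: s = 100+8 = 108
i=5,n=4: s = 108+9 = 117
i=5,n=5: s = 117+10 = 127
i=5,n=6: s = 127+11 = 138
i=5,n=7: s = 138+12 = 150
i=6,n=0: s = 150+6 = 156
i=6,n=1: s = 156+7 = 163
i=6,n=2: s = 163+8 = 171
i=6,n=3: s = 171+9 = 180
i=6,n=4: s = 180+10 = 190
i=6,n=5: s = 190+11 = 201
i=6,n=6: s = 201+12 = 213
i=6,n=7: s = 213+13 = 226
i=6,n=8: s = 226+14 = 240

240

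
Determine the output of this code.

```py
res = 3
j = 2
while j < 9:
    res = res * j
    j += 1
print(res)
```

120960

j=2: res = 3*2 = 6
j=3: res = 6*3 = 18
j=4: res = 18*4 = 72
j=5: res = 72*5 = 360
j=6: res = 360*6 = 2160
j=7: res = 2160*7 = 15120
j=8: res = 15120*8 = 120960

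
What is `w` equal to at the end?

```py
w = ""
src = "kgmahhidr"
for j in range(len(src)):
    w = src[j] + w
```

j=0: prepend 'k' → 'k'
j=1: prepend 'g' → 'gk'
j=2: prepend 'm' → 'mgk'
j=3: prepend 'a' → 'amgk'
j=4: prepend 'h' → 'hamgk'
j=5: prepend 'h' → 'hhamgk'
j=6: prepend 'i' → 'ihhamgk'
j=7: prepend 'd' → 'dihhamgk'
j=8: prepend 'r' → 'rdihhamgk'

'rdihhamgk'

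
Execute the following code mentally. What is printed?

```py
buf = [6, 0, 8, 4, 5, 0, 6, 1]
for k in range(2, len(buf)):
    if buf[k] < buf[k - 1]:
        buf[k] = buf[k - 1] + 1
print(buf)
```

[6, 0, 8, 9, 10, 11, 12, 13]

k=2: 8>=0, unchanged → [6, 0, 8, 4, 5, 0, 6, 1]
k=3: 4<8, buf[3] = 8+1 = 9 → [6, 0, 8, 9, 5, 0, 6, 1]
k=4: 5<9, buf[4] = 9+1 = 10 → [6, 0, 8, 9, 10, 0, 6, 1]
k=5: 0<10, buf[5] = 10+1 = 11 → [6, 0, 8, 9, 10, 11, 6, 1]
k=6: 6<11, buf[6] = 11+1 = 12 → [6, 0, 8, 9, 10, 11, 12, 1]
k=7: 1<12, buf[7] = 12+1 = 13 → [6, 0, 8, 9, 10, 11, 12, 13]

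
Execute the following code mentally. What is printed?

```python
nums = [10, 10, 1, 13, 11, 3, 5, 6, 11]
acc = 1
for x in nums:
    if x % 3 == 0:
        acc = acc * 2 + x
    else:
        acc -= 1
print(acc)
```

-7

x=10: not %3==0, acc = 1-1 = 0
x=10: not %3==0, acc = 0-1 = -1
x=1: not %3==0, acc = (-1)-1 = -2
x=13: not %3==0, acc = (-2)-1 = -3
x=11: not %3==0, acc = (-3)-1 = -4
x=3: %3==0, acc = (-4)*2+3 = -5
x=5: not %3==0, acc = (-5)-1 = -6
x=6: %3==0, acc = (-6)*2+6 = -6
x=11: not %3==0, acc = (-6)-1 = -7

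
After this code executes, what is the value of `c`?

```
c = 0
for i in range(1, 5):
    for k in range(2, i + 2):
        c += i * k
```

95

i=1,k=2: c = 0+2 = 2
i=2,k=2: c = 2+4 = 6
i=2,k=3: c = 6+6 = 12
i=3,k=2: c = 12+6 = 18
i=3,k=3: c = 18+9 = 27
i=3,k=4: c = 27+12 = 39
i=4,k=2: c = 39+8 = 47
i=4,k=3: c = 47+12 = 59
i=4,k=4: c = 59+16 = 75
i=4,k=5: c = 75+20 = 95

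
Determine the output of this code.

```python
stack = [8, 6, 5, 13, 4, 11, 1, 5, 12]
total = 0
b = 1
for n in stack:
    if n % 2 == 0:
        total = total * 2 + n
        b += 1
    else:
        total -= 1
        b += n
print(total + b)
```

n=8: even, total = 0*2+8 = 8; b=2
n=6: even, total = 8*2+6 = 22; b=3
n=5: not even, total = 22-1 = 21; b=8
n=13: not even, total = 21-1 = 20; b=21
n=4: even, total = 20*2+4 = 44; b=22
n=11: not even, total = 44-1 = 43; b=33
n=1: not even, total = 43-1 = 42; b=34
n=5: not even, total = 42-1 = 41; b=39
n=12: even, total = 41*2+12 = 94; b=40
total+b = 94+40 = 134

134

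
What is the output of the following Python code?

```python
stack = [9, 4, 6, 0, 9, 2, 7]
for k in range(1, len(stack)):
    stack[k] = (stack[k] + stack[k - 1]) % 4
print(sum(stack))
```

k=1: stack[1] = (4+9)%4 = 1 → [9, 1, 6, 0, 9, 2, 7]
k=2: stack[2] = (6+1)%4 = 3 → [9, 1, 3, 0, 9, 2, 7]
k=3: stack[3] = (0+3)%4 = 3 → [9, 1, 3, 3, 9, 2, 7]
k=4: stack[4] = (9+3)%4 = 0 → [9, 1, 3, 3, 0, 2, 7]
k=5: stack[5] = (2+0)%4 = 2 → [9, 1, 3, 3, 0, 2, 7]
k=6: stack[6] = (7+2)%4 = 1 → [9, 1, 3, 3, 0, 2, 1]
sum = 19

19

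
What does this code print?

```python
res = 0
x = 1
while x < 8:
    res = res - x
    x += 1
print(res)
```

x=1: res = 0-1 = -1
x=2: res = (-1)-2 = -3
x=3: res = (-3)-3 = -6
x=4: res = (-6)-4 = -10
x=5: res = (-10)-5 = -15
x=6: res = (-15)-6 = -21
x=7: res = (-21)-7 = -28

-28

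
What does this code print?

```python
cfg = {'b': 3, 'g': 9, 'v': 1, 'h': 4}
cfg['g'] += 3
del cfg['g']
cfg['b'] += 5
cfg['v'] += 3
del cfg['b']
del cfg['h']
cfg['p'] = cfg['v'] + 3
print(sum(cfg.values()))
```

11

cfg['g'] = 9+3 = 12 → {'b': 3, 'g': 12, 'v': 1, 'h': 4}
del 'g' → {'b': 3, 'v': 1, 'h': 4}
cfg['b'] = 3+5 = 8 → {'b': 8, 'v': 1, 'h': 4}
cfg['v'] = 1+3 = 4 → {'b': 8, 'v': 4, 'h': 4}
del 'b' → {'v': 4, 'h': 4}
del 'h' → {'v': 4}
cfg['p'] = cfg['v']+3 = 7 → {'v': 4, 'p': 7}
sum of values = 11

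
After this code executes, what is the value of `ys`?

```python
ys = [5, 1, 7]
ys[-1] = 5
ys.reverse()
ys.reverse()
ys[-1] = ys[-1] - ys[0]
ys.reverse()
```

[0, 1, 5]

ys[-1] = 5 → [5, 1, 5]
reverse → [5, 1, 5]
reverse → [5, 1, 5]
ys[-1] = ys[-1]-ys[0] = 5-5 = 0 → [5, 1, 0]
reverse → [0, 1, 5]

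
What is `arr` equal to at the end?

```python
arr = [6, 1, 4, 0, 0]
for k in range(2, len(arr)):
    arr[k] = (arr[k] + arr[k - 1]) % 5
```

k=2: arr[2] = (4+1)%5 = 0 → [6, 1, 0, 0, 0]
k=3: arr[3] = (0+0)%5 = 0 → [6, 1, 0, 0, 0]
k=4: arr[4] = (0+0)%5 = 0 → [6, 1, 0, 0, 0]

[6, 1, 0, 0, 0]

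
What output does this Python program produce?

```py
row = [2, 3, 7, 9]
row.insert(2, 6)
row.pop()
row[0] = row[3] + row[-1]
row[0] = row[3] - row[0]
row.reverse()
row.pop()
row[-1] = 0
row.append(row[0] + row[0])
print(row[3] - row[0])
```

7

insert 6 at 2 → [2, 3, 6, 7, 9]
pop() removes 9 → [2, 3, 6, 7]
row[0] = row[3]+row[-1] = 7+7 = 14 → [14, 3, 6, 7]
row[0] = row[3]-row[0] = 7-14 = -7 → [-7, 3, 6, 7]
reverse → [7, 6, 3, -7]
pop() removes -7 → [7, 6, 3]
row[-1] = 0 → [7, 6, 0]
append row[0]+row[0] = 7+7 = 14 → [7, 6, 0, 14]
row[3]-row[0] = 14-7 = 7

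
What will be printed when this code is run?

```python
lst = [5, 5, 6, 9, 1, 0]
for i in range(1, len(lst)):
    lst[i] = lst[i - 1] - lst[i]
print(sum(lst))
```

-48

i=1: lst[1] = 5-5 = 0 → [5, 0, 6, 9, 1, 0]
i=2: lst[2] = 0-6 = -6 → [5, 0, -6, 9, 1, 0]
i=3: lst[3] = (-6)-9 = -15 → [5, 0, -6, -15, 1, 0]
i=4: lst[4] = (-15)-1 = -16 → [5, 0, -6, -15, -16, 0]
i=5: lst[5] = (-16)-0 = -16 → [5, 0, -6, -15, -16, -16]
sum = -48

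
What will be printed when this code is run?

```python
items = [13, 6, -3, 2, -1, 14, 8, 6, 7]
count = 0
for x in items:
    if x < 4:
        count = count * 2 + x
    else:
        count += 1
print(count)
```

11

x=13: not <4, count = 0+1 = 1
x=6: not <4, count = 1+1 = 2
x=-3: <4, count = 2*2+(-3) = 1
x=2: <4, count = 1*2+2 = 4
x=-1: <4, count = 4*2+(-1) = 7
x=14: not <4, count = 7+1 = 8
x=8: not <4, count = 8+1 = 9
x=6: not <4, count = 9+1 = 10
x=7: not <4, count = 10+1 = 11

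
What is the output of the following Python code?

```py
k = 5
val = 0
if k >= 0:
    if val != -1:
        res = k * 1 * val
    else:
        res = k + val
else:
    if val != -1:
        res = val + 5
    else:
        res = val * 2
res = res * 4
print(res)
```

0

k=5, val=0
k >= 0 is True; val != -1 is True
→ res = k * 1 * val = 0
res = 0*4 = 0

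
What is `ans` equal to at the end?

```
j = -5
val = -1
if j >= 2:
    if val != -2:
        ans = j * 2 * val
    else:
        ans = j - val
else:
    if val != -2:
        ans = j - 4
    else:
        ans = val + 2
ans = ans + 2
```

-7

j=-5, val=-1
j >= 2 is False; val != -2 is True
→ ans = j - 4 = -9
ans = (-9)+2 = -7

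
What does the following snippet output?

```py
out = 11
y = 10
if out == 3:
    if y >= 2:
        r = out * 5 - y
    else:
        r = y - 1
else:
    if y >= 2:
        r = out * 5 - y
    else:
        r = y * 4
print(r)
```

out=11, y=10
out == 3 is False; y >= 2 is True
→ r = out * 5 - y = 45

45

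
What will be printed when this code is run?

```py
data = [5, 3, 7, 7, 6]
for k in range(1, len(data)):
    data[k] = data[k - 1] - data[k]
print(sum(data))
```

-28

k=1: data[1] = 5-3 = 2 → [5, 2, 7, 7, 6]
k=2: data[2] = 2-7 = -5 → [5, 2, -5, 7, 6]
k=3: data[3] = (-5)-7 = -12 → [5, 2, -5, -12, 6]
k=4: data[4] = (-12)-6 = -18 → [5, 2, -5, -12, -18]
sum = -28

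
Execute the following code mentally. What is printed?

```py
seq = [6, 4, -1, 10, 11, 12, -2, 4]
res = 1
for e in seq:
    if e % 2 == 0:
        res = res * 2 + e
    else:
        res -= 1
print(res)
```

e=6: even, res = 1*2+6 = 8
e=4: even, res = 8*2+4 = 20
e=-1: not even, res = 20-1 = 19
e=10: even, res = 19*2+10 = 48
e=11: not even, res = 48-1 = 47
e=12: even, res = 47*2+12 = 106
e=-2: even, res = 106*2+(-2) = 210
e=4: even, res = 210*2+4 = 424

424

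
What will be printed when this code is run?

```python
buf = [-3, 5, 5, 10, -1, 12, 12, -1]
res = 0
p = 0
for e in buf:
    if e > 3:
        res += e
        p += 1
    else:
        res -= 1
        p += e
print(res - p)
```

41

e=-3: not >3, res = 0-1 = -1; p=-3
e=5: >3, res = (-1)+5 = 4; p=-2
e=5: >3, res = 4+5 = 9; p=-1
e=10: >3, res = 9+10 = 19; p=0
e=-1: not >3, res = 19-1 = 18; p=-1
e=12: >3, res = 18+12 = 30; p=0
e=12: >3, res = 30+12 = 42; p=1
e=-1: not >3, res = 42-1 = 41; p=0
res-p = 41-0 = 41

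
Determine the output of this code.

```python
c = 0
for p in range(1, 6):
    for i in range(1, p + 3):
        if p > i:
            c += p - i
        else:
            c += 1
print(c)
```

35

p=1,i=1: not 1>1, c = 0+1 = 1
p=1,i=2: not 1>2, c = 1+1 = 2
p=1,i=3: not 1>3, c = 2+1 = 3
p=2,i=1: 2>1, c = 3+1 = 4
p=2,i=2: not 2>2, c = 4+1 = 5
p=2,i=3: not 2>3, c = 5+1 = 6
p=2,i=4: not 2>4, c = 6+1 = 7
p=3,i=1: 3>1, c = 7+2 = 9
p=3,i=2: 3>2, c = 9+1 = 10
p=3,i=3: not 3>3, c = 10+1 = 11
p=3,i=4: not 3>4, c = 11+1 = 12
p=3,i=5: not 3>5, c = 12+1 = 13
p=4,i=1: 4>1, c = 13+3 = 16
p=4,i=2: 4>2, c = 16+2 = 18
p=4,i=3: 4>3, c = 18+1 = 19
p=4,i=4: not 4>4, c = 19+1 = 20
p=4,i=5: not 4>5, c = 20+1 = 21
p=4,i=6: not 4>6, c = 21+1 = 22
p=5,i=1: 5>1, c = 22+4 = 26
p=5,i=2: 5>2, c = 26+3 = 29
p=5,i=3: 5>3, c = 29+2 = 31
p=5,i=4: 5>4, c = 31+1 = 32
p=5,i=5: not 5>5, c = 32+1 = 33
p=5,i=6: not 5>6, c = 33+1 = 34
p=5,i=7: not 5>7, c = 34+1 = 35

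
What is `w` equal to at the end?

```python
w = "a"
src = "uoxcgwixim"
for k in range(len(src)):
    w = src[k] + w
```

k=0: prepend 'u' → 'ua'
k=1: prepend 'o' → 'oua'
k=2: prepend 'x' → 'xoua'
k=3: prepend 'c' → 'cxoua'
k=4: prepend 'g' → 'gcxoua'
k=5: prepend 'w' → 'wgcxoua'
k=6: prepend 'i' → 'iwgcxoua'
k=7: prepend 'x' → 'xiwgcxoua'
k=8: prepend 'i' → 'ixiwgcxoua'
k=9: prepend 'm' → 'mixiwgcxoua'

'mixiwgcxoua'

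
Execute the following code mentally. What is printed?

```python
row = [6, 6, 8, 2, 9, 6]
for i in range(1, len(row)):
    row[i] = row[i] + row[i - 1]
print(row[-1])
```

i=1: row[1] = 6+6 = 12 → [6, 12, 8, 2, 9, 6]
i=2: row[2] = 8+12 = 20 → [6, 12, 20, 2, 9, 6]
i=3: row[3] = 2+20 = 22 → [6, 12, 20, 22, 9, 6]
i=4: row[4] = 9+22 = 31 → [6, 12, 20, 22, 31, 6]
i=5: row[5] = 6+31 = 37 → [6, 12, 20, 22, 31, 37]

37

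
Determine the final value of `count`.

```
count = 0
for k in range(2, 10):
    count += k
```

k=2: count = 0+2 = 2
k=3: count = 2+3 = 5
k=4: count = 5+4 = 9
k=5: count = 9+5 = 14
k=6: count = 14+6 = 20
k=7: count = 20+7 = 27
k=8: count = 27+8 = 35
k=9: count = 35+9 = 44

44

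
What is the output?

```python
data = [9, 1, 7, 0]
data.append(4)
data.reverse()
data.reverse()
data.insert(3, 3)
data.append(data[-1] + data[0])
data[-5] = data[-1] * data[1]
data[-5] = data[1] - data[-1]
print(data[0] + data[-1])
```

append 4 → [9, 1, 7, 0, 4]
reverse → [4, 0, 7, 1, 9]
reverse → [9, 1, 7, 0, 4]
insert 3 at 3 → [9, 1, 7, 3, 0, 4]
append data[-1]+data[0] = 4+9 = 13 → [9, 1, 7, 3, 0, 4, 13]
data[-5] = data[-1]*data[1] = 13*1 = 13 → [9, 1, 13, 3, 0, 4, 13]
data[-5] = data[1]-data[-1] = 1-13 = -12 → [9, 1, -12, 3, 0, 4, 13]
data[0]+data[-1] = 9+13 = 22

22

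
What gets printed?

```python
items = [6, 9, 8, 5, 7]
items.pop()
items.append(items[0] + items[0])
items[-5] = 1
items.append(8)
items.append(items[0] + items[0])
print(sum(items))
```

45

pop() removes 7 → [6, 9, 8, 5]
append items[0]+items[0] = 6+6 = 12 → [6, 9, 8, 5, 12]
items[-5] = 1 → [1, 9, 8, 5, 12]
append 8 → [1, 9, 8, 5, 12, 8]
append items[0]+items[0] = 1+1 = 2 → [1, 9, 8, 5, 12, 8, 2]
sum = 45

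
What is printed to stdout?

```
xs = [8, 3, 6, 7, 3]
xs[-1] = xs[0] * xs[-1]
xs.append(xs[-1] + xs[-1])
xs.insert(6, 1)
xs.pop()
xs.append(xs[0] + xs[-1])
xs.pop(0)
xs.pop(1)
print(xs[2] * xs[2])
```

576

xs[-1] = xs[0]*xs[-1] = 8*3 = 24 → [8, 3, 6, 7, 24]
append xs[-1]+xs[-1] = 24+24 = 48 → [8, 3, 6, 7, 24, 48]
insert 1 at 6 → [8, 3, 6, 7, 24, 48, 1]
pop() removes 1 → [8, 3, 6, 7, 24, 48]
append xs[0]+xs[-1] = 8+48 = 56 → [8, 3, 6, 7, 24, 48, 56]
pop(0) removes 8 → [3, 6, 7, 24, 48, 56]
pop(1) removes 6 → [3, 7, 24, 48, 56]
xs[2]*xs[2] = 24*24 = 576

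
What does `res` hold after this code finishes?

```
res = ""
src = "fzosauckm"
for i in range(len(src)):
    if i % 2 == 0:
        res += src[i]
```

'foacm'

i=0: add 'f' → 'f'
i=1: skip
i=2: add 'o' → 'fo'
i=3: skip
i=4: add 'a' → 'foa'
i=5: skip
i=6: add 'c' → 'foac'
i=7: skip
i=8: add 'm' → 'foacm'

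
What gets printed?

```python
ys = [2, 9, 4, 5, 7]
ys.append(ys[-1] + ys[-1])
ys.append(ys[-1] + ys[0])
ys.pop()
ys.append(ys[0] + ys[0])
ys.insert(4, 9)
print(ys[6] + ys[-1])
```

append ys[-1]+ys[-1] = 7+7 = 14 → [2, 9, 4, 5, 7, 14]
append ys[-1]+ys[0] = 14+2 = 16 → [2, 9, 4, 5, 7, 14, 16]
pop() removes 16 → [2, 9, 4, 5, 7, 14]
append ys[0]+ys[0] = 2+2 = 4 → [2, 9, 4, 5, 7, 14, 4]
insert 9 at 4 → [2, 9, 4, 5, 9, 7, 14, 4]
ys[6]+ys[-1] = 14+4 = 18

18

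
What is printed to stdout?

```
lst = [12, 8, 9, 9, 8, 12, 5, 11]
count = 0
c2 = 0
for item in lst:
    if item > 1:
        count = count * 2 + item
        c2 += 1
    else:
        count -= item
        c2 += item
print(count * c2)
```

item=12: >1, count = 0*2+12 = 12; c2=1
item=8: >1, count = 12*2+8 = 32; c2=2
item=9: >1, count = 32*2+9 = 73; c2=3
item=9: >1, count = 73*2+9 = 155; c2=4
item=8: >1, count = 155*2+8 = 318; c2=5
item=12: >1, count = 318*2+12 = 648; c2=6
item=5: >1, count = 648*2+5 = 1301; c2=7
item=11: >1, count = 1301*2+11 = 2613; c2=8
count*c2 = 2613*8 = 20904

20904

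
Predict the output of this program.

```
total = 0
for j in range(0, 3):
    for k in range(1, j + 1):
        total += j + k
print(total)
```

9

j=1,k=1: total = 0+2 = 2
j=2,k=1: total = 2+3 = 5
j=2,k=2: total = 5+4 = 9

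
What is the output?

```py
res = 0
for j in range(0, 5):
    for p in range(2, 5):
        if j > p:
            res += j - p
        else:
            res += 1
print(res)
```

j=0,p=2: not 0>2, res = 0+1 = 1
j=0,p=3: not 0>3, res = 1+1 = 2
j=0,p=4: not 0>4, res = 2+1 = 3
j=1,p=2: not 1>2, res = 3+1 = 4
j=1,p=3: not 1>3, res = 4+1 = 5
j=1,p=4: not 1>4, res = 5+1 = 6
j=2,p=2: not 2>2, res = 6+1 = 7
j=2,p=3: not 2>3, res = 7+1 = 8
j=2,p=4: not 2>4, res = 8+1 = 9
j=3,p=2: 3>2, res = 9+1 = 10
j=3,p=3: not 3>3, res = 10+1 = 11
j=3,p=4: not 3>4, res = 11+1 = 12
j=4,p=2: 4>2, res = 12+2 = 14
j=4,p=3: 4>3, res = 14+1 = 15
j=4,p=4: not 4>4, res = 15+1 = 16

16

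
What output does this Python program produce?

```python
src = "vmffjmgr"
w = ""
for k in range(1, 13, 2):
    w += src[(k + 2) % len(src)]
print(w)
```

fmrmfm

k=1: add src[3]='f' → 'f'
k=3: add src[5]='m' → 'fm'
k=5: add src[7]='r' → 'fmr'
k=7: add src[1]='m' → 'fmrm'
k=9: add src[3]='f' → 'fmrmf'
k=11: add src[5]='m' → 'fmrmfm'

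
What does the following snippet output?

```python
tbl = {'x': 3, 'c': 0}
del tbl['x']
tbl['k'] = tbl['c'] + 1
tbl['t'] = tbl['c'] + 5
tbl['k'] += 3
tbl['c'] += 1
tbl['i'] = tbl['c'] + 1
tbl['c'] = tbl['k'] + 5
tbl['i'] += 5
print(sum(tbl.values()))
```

25

del 'x' → {'c': 0}
tbl['k'] = tbl['c']+1 = 1 → {'c': 0, 'k': 1}
tbl['t'] = tbl['c']+5 = 5 → {'c': 0, 'k': 1, 't': 5}
tbl['k'] = 1+3 = 4 → {'c': 0, 'k': 4, 't': 5}
tbl['c'] = 0+1 = 1 → {'c': 1, 'k': 4, 't': 5}
tbl['i'] = tbl['c']+1 = 2 → {'c': 1, 'k': 4, 't': 5, 'i': 2}
tbl['c'] = tbl['k']+5 = 9 → {'c': 9, 'k': 4, 't': 5, 'i': 2}
tbl['i'] = 2+5 = 7 → {'c': 9, 'k': 4, 't': 5, 'i': 7}
sum of values = 25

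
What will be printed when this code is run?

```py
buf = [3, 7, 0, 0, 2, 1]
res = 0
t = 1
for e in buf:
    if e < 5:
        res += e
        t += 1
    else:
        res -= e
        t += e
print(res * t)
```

e=3: <5, res = 0+3 = 3; t=2
e=7: not <5, res = 3-7 = -4; t=9
e=0: <5, res = (-4)+0 = -4; t=10
e=0: <5, res = (-4)+0 = -4; t=11
e=2: <5, res = (-4)+2 = -2; t=12
e=1: <5, res = (-2)+1 = -1; t=13
res*t = (-1)*13 = -13

-13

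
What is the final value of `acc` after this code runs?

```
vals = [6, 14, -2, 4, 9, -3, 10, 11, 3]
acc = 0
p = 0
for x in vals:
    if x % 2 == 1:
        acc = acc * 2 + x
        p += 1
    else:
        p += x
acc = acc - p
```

x=6: not odd; p=6
x=14: not odd; p=20
x=-2: not odd; p=18
x=4: not odd; p=22
x=9: odd, acc = 0*2+9 = 9; p=23
x=-3: odd, acc = 9*2+(-3) = 15; p=24
x=10: not odd; p=34
x=11: odd, acc = 15*2+11 = 41; p=35
x=3: odd, acc = 41*2+3 = 85; p=36
acc-p = 85-36 = 49

49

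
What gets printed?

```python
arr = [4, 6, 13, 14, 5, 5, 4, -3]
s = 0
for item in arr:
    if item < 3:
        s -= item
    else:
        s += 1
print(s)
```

item=4: not <3, s = 0+1 = 1
item=6: not <3, s = 1+1 = 2
item=13: not <3, s = 2+1 = 3
item=14: not <3, s = 3+1 = 4
item=5: not <3, s = 4+1 = 5
item=5: not <3, s = 5+1 = 6
item=4: not <3, s = 6+1 = 7
item=-3: <3, s = 7-(-3) = 10

10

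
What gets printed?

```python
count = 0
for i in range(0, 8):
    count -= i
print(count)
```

-28

i=0: count = 0-0 = 0
i=1: count = 0-1 = -1
i=2: count = (-1)-2 = -3
i=3: count = (-3)-3 = -6
i=4: count = (-6)-4 = -10
i=5: count = (-10)-5 = -15
i=6: count = (-15)-6 = -21
i=7: count = (-21)-7 = -28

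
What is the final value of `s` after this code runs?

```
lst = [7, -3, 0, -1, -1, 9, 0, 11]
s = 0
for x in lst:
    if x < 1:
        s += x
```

x=7: not <1
x=-3: <1, s = 0+(-3) = -3
x=0: <1, s = (-3)+0 = -3
x=-1: <1, s = (-3)+(-1) = -4
x=-1: <1, s = (-4)+(-1) = -5
x=9: not <1
x=0: <1, s = (-5)+0 = -5
x=11: not <1

-5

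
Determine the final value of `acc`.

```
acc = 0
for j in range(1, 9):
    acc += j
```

j=1: acc = 0+1 = 1
j=2: acc = 1+2 = 3
j=3: acc = 3+3 = 6
j=4: acc = 6+4 = 10
j=5: acc = 10+5 = 15
j=6: acc = 15+6 = 21
j=7: acc = 21+7 = 28
j=8: acc = 28+8 = 36

36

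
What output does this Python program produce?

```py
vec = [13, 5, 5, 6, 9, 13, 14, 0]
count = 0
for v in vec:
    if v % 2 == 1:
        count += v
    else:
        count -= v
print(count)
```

v=13: odd, count = 0+13 = 13
v=5: odd, count = 13+5 = 18
v=5: odd, count = 18+5 = 23
v=6: not odd, count = 23-6 = 17
v=9: odd, count = 17+9 = 26
v=13: odd, count = 26+13 = 39
v=14: not odd, count = 39-14 = 25
v=0: not odd, count = 25-0 = 25

25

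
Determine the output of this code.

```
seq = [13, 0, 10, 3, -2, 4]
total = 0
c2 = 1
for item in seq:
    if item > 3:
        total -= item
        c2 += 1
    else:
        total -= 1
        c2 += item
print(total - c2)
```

-35

item=13: >3, total = 0-13 = -13; c2=2
item=0: not >3, total = (-13)-1 = -14; c2=2
item=10: >3, total = (-14)-10 = -24; c2=3
item=3: not >3, total = (-24)-1 = -25; c2=6
item=-2: not >3, total = (-25)-1 = -26; c2=4
item=4: >3, total = (-26)-4 = -30; c2=5
total-c2 = (-30)-5 = -35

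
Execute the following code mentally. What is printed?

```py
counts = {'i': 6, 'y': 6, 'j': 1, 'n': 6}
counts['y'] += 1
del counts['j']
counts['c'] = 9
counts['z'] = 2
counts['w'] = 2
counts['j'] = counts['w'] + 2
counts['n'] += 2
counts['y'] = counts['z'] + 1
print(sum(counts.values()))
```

34

counts['y'] = 6+1 = 7 → {'i': 6, 'y': 7, 'j': 1, 'n': 6}
del 'j' → {'i': 6, 'y': 7, 'n': 6}
counts['c'] = 9 → {'i': 6, 'y': 7, 'n': 6, 'c': 9}
counts['z'] = 2 → {'i': 6, 'y': 7, 'n': 6, 'c': 9, 'z': 2}
counts['w'] = 2 → {'i': 6, 'y': 7, 'n': 6, 'c': 9, 'z': 2, 'w': 2}
counts['j'] = counts['w']+2 = 4 → {'i': 6, 'y': 7, 'n': 6, 'c': 9, 'z': 2, 'w': 2, 'j': 4}
counts['n'] = 6+2 = 8 → {'i': 6, 'y': 7, 'n': 8, 'c': 9, 'z': 2, 'w': 2, 'j': 4}
counts['y'] = counts['z']+1 = 3 → {'i': 6, 'y': 3, 'n': 8, 'c': 9, 'z': 2, 'w': 2, 'j': 4}
sum of values = 34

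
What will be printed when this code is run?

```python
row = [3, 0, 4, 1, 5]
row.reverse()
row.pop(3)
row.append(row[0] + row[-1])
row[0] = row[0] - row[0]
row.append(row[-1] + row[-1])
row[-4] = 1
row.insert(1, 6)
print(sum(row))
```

reverse → [5, 1, 4, 0, 3]
pop(3) removes 0 → [5, 1, 4, 3]
append row[0]+row[-1] = 5+3 = 8 → [5, 1, 4, 3, 8]
row[0] = row[0]-row[0] = 5-5 = 0 → [0, 1, 4, 3, 8]
append row[-1]+row[-1] = 8+8 = 16 → [0, 1, 4, 3, 8, 16]
row[-4] = 1 → [0, 1, 1, 3, 8, 16]
insert 6 at 1 → [0, 6, 1, 1, 3, 8, 16]
sum = 35

35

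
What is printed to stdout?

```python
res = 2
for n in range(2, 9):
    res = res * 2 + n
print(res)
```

630

n=2: res = 2*2+2 = 6
n=3: res = 6*2+3 = 15
n=4: res = 15*2+4 = 34
n=5: res = 34*2+5 = 73
n=6: res = 73*2+6 = 152
n=7: res = 152*2+7 = 311
n=8: res = 311*2+8 = 630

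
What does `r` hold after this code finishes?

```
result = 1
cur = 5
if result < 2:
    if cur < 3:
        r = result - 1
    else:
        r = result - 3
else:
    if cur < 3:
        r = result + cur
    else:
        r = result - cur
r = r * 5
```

-10

result=1, cur=5
result < 2 is True; cur < 3 is False
→ r = result - 3 = -2
r = (-2)*5 = -10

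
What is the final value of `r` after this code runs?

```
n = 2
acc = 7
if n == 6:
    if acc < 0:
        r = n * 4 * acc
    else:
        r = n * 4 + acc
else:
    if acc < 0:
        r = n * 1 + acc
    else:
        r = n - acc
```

-5

n=2, acc=7
n == 6 is False; acc < 0 is False
→ r = n - acc = -5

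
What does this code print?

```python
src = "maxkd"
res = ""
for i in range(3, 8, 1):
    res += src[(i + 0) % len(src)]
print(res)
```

i=3: add src[3]='k' → 'k'
i=4: add src[4]='d' → 'kd'
i=5: add src[0]='m' → 'kdm'
i=6: add src[1]='a' → 'kdma'
i=7: add src[2]='x' → 'kdmax'

kdmax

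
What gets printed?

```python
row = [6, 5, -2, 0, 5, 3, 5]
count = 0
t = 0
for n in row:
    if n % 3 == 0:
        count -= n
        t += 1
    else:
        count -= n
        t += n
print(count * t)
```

n=6: %3==0, count = 0-6 = -6; t=1
n=5: not %3==0, count = (-6)-5 = -11; t=6
n=-2: not %3==0, count = (-11)-(-2) = -9; t=4
n=0: %3==0, count = (-9)-0 = -9; t=5
n=5: not %3==0, count = (-9)-5 = -14; t=10
n=3: %3==0, count = (-14)-3 = -17; t=11
n=5: not %3==0, count = (-17)-5 = -22; t=16
count*t = (-22)*16 = -352

-352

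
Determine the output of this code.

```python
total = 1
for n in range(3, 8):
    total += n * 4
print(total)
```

101

n=3: total = 1+3*4 = 13
n=4: total = 13+4*4 = 29
n=5: total = 29+5*4 = 49
n=6: total = 49+6*4 = 73
n=7: total = 73+7*4 = 101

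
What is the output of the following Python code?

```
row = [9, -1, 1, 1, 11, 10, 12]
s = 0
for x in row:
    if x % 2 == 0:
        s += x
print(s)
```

x=9: not even
x=-1: not even
x=1: not even
x=1: not even
x=11: not even
x=10: even, s = 0+10 = 10
x=12: even, s = 10+12 = 22

22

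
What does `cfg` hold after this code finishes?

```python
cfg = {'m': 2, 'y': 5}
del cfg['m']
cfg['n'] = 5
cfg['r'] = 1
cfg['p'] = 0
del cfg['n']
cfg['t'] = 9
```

del 'm' → {'y': 5}
cfg['n'] = 5 → {'y': 5, 'n': 5}
cfg['r'] = 1 → {'y': 5, 'n': 5, 'r': 1}
cfg['p'] = 0 → {'y': 5, 'n': 5, 'r': 1, 'p': 0}
del 'n' → {'y': 5, 'r': 1, 'p': 0}
cfg['t'] = 9 → {'y': 5, 'r': 1, 'p': 0, 't': 9}

{'y': 5, 'r': 1, 'p': 0, 't': 9}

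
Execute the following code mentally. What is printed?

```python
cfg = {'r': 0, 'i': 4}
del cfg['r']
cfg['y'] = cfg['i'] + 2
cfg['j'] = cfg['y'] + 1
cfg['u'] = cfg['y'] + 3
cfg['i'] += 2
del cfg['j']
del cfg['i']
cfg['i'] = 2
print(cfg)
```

{'y': 6, 'u': 9, 'i': 2}

del 'r' → {'i': 4}
cfg['y'] = cfg['i']+2 = 6 → {'i': 4, 'y': 6}
cfg['j'] = cfg['y']+1 = 7 → {'i': 4, 'y': 6, 'j': 7}
cfg['u'] = cfg['y']+3 = 9 → {'i': 4, 'y': 6, 'j': 7, 'u': 9}
cfg['i'] = 4+2 = 6 → {'i': 6, 'y': 6, 'j': 7, 'u': 9}
del 'j' → {'i': 6, 'y': 6, 'u': 9}
del 'i' → {'y': 6, 'u': 9}
cfg['i'] = 2 → {'y': 6, 'u': 9, 'i': 2}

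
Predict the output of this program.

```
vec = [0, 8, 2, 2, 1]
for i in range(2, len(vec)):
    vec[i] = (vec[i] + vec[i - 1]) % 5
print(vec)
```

i=2: vec[2] = (2+8)%5 = 0 → [0, 8, 0, 2, 1]
i=3: vec[3] = (2+0)%5 = 2 → [0, 8, 0, 2, 1]
i=4: vec[4] = (1+2)%5 = 3 → [0, 8, 0, 2, 3]

[0, 8, 0, 2, 3]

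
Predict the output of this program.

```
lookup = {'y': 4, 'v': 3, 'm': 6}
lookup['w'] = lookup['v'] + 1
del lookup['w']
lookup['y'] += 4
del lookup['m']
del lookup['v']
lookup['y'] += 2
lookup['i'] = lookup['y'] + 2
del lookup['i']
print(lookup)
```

{'y': 10}

lookup['w'] = lookup['v']+1 = 4 → {'y': 4, 'v': 3, 'm': 6, 'w': 4}
del 'w' → {'y': 4, 'v': 3, 'm': 6}
lookup['y'] = 4+4 = 8 → {'y': 8, 'v': 3, 'm': 6}
del 'm' → {'y': 8, 'v': 3}
del 'v' → {'y': 8}
lookup['y'] = 8+2 = 10 → {'y': 10}
lookup['i'] = lookup['y']+2 = 12 → {'y': 10, 'i': 12}
del 'i' → {'y': 10}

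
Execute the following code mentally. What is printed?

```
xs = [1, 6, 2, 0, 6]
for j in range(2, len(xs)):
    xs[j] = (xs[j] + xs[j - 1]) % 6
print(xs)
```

j=2: xs[2] = (2+6)%6 = 2 → [1, 6, 2, 0, 6]
j=3: xs[3] = (0+2)%6 = 2 → [1, 6, 2, 2, 6]
j=4: xs[4] = (6+2)%6 = 2 → [1, 6, 2, 2, 2]

[1, 6, 2, 2, 2]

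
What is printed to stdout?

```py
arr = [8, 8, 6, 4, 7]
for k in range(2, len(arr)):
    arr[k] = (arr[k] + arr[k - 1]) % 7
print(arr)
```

[8, 8, 0, 4, 4]

k=2: arr[2] = (6+8)%7 = 0 → [8, 8, 0, 4, 7]
k=3: arr[3] = (4+0)%7 = 4 → [8, 8, 0, 4, 7]
k=4: arr[4] = (7+4)%7 = 4 → [8, 8, 0, 4, 4]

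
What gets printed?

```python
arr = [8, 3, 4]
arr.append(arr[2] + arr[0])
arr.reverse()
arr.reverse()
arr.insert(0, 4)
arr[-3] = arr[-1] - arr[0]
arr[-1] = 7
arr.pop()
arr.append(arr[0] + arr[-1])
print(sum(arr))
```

append arr[2]+arr[0] = 4+8 = 12 → [8, 3, 4, 12]
reverse → [12, 4, 3, 8]
reverse → [8, 3, 4, 12]
insert 4 at 0 → [4, 8, 3, 4, 12]
arr[-3] = arr[-1]-arr[0] = 12-4 = 8 → [4, 8, 8, 4, 12]
arr[-1] = 7 → [4, 8, 8, 4, 7]
pop() removes 7 → [4, 8, 8, 4]
append arr[0]+arr[-1] = 4+4 = 8 → [4, 8, 8, 4, 8]
sum = 32

32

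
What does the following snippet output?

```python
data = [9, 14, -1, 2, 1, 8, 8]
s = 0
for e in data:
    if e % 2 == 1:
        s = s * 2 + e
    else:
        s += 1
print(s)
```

e=9: odd, s = 0*2+9 = 9
e=14: not odd, s = 9+1 = 10
e=-1: odd, s = 10*2+(-1) = 19
e=2: not odd, s = 19+1 = 20
e=1: odd, s = 20*2+1 = 41
e=8: not odd, s = 41+1 = 42
e=8: not odd, s = 42+1 = 43

43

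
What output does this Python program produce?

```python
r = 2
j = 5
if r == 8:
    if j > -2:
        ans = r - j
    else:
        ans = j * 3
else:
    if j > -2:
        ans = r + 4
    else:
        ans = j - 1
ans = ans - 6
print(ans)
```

0

r=2, j=5
r == 8 is False; j > -2 is True
→ ans = r + 4 = 6
ans = 6-6 = 0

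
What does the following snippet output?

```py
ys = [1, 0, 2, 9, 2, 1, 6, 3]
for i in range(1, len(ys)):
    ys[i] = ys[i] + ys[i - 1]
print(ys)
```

i=1: ys[1] = 0+1 = 1 → [1, 1, 2, 9, 2, 1, 6, 3]
i=2: ys[2] = 2+1 = 3 → [1, 1, 3, 9, 2, 1, 6, 3]
i=3: ys[3] = 9+3 = 12 → [1, 1, 3, 12, 2, 1, 6, 3]
i=4: ys[4] = 2+12 = 14 → [1, 1, 3, 12, 14, 1, 6, 3]
i=5: ys[5] = 1+14 = 15 → [1, 1, 3, 12, 14, 15, 6, 3]
i=6: ys[6] = 6+15 = 21 → [1, 1, 3, 12, 14, 15, 21, 3]
i=7: ys[7] = 3+21 = 24 → [1, 1, 3, 12, 14, 15, 21, 24]

[1, 1, 3, 12, 14, 15, 21, 24]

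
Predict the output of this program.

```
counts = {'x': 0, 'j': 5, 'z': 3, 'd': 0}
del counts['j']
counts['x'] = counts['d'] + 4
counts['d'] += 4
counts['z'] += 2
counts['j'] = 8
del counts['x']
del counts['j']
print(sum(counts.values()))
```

9

del 'j' → {'x': 0, 'z': 3, 'd': 0}
counts['x'] = counts['d']+4 = 4 → {'x': 4, 'z': 3, 'd': 0}
counts['d'] = 0+4 = 4 → {'x': 4, 'z': 3, 'd': 4}
counts['z'] = 3+2 = 5 → {'x': 4, 'z': 5, 'd': 4}
counts['j'] = 8 → {'x': 4, 'z': 5, 'd': 4, 'j': 8}
del 'x' → {'z': 5, 'd': 4, 'j': 8}
del 'j' → {'z': 5, 'd': 4}
sum of values = 9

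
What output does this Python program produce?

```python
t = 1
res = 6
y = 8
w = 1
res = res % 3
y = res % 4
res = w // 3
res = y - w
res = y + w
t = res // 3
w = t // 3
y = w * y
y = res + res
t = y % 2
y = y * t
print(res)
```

res = 6%3 = 0
y = 0%4 = 0
res = 1//3 = 0
res = 0-1 = -1
res = 0+1 = 1
t = 1//3 = 0
w = 0//3 = 0
y = 0*0 = 0
y = 1+1 = 2
t = 2%2 = 0
y = 2*0 = 0

1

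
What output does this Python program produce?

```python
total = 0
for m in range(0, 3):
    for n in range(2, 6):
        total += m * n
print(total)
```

42

m=0,n=2: total = 0+0 = 0
m=0,n=3: total = 0+0 = 0
m=0,n=4: total = 0+0 = 0
m=0,n=5: total = 0+0 = 0
m=1,n=2: total = 0+2 = 2
m=1,n=3: total = 2+3 = 5
m=1,n=4: total = 5+4 = 9
m=1,n=5: total = 9+5 = 14
m=2,n=2: total = 14+4 = 18
m=2,n=3: total = 18+6 = 24
m=2,n=4: total = 24+8 = 32
m=2,n=5: total = 32+10 = 42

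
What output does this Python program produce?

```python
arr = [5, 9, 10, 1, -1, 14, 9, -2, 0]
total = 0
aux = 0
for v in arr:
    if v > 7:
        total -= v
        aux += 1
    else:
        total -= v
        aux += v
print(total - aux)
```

v=5: not >7, total = 0-5 = -5; aux=5
v=9: >7, total = (-5)-9 = -14; aux=6
v=10: >7, total = (-14)-10 = -24; aux=7
v=1: not >7, total = (-24)-1 = -25; aux=8
v=-1: not >7, total = (-25)-(-1) = -24; aux=7
v=14: >7, total = (-24)-14 = -38; aux=8
v=9: >7, total = (-38)-9 = -47; aux=9
v=-2: not >7, total = (-47)-(-2) = -45; aux=7
v=0: not >7, total = (-45)-0 = -45; aux=7
total-aux = (-45)-7 = -52

-52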